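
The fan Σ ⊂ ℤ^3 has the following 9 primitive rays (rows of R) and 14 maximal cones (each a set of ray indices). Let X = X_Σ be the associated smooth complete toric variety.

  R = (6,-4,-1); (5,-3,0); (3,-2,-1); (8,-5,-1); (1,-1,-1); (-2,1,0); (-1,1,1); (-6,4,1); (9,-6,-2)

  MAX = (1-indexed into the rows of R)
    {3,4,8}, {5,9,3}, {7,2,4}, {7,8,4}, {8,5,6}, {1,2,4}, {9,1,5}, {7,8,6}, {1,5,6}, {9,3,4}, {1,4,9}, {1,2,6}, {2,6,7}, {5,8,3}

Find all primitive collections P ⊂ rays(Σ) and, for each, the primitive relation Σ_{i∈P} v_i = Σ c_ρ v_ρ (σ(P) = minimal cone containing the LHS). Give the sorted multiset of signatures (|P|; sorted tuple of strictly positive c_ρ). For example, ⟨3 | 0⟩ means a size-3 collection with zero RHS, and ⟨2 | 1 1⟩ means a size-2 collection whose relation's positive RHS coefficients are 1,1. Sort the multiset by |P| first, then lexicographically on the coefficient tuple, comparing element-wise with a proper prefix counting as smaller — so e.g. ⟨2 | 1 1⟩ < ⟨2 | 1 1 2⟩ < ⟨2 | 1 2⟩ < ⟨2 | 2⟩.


Primitive collections (15):

  • {1,8}:  v_{1} + v_{8} = 0 — sig = ⟨2 | 0⟩
  • {5,7}:  v_{5} + v_{7} = 0 — sig = ⟨2 | 0⟩
  • {1,3}:  v_{1} + v_{3} = v_{9} — sig = ⟨2 | 1⟩
  • {1,7}:  v_{1} + v_{7} = v_{2} — sig = ⟨2 | 1⟩
  • {2,3}:  v_{2} + v_{3} = v_{4} — sig = ⟨2 | 1⟩
  • {2,5}:  v_{2} + v_{5} = v_{1} — sig = ⟨2 | 1⟩
  • {2,8}:  v_{2} + v_{8} = v_{7} — sig = ⟨2 | 1⟩
  • {3,6}:  v_{3} + v_{6} = v_{5} — sig = ⟨2 | 1⟩
  • {4,5}:  v_{4} + v_{5} = v_{9} — sig = ⟨2 | 1⟩
  • {4,6}:  v_{4} + v_{6} = v_{1} — sig = ⟨2 | 1⟩
  • {7,9}:  v_{7} + v_{9} = v_{4} — sig = ⟨2 | 1⟩
  • {8,9}:  v_{8} + v_{9} = v_{3} — sig = ⟨2 | 1⟩
  • {2,9}:  v_{2} + v_{9} = v_{1} + v_{4} — sig = ⟨2 | 1 1⟩
  • {3,7}:  v_{3} + v_{7} = v_{4} + v_{8} — sig = ⟨2 | 1 1⟩
  • {6,9}:  v_{6} + v_{9} = v_{1} + v_{5} — sig = ⟨2 | 1 1⟩

Signatures (|P|; sorted positive RHS coefficients), sorted:
    ⟨2 | 0⟩
    ⟨2 | 0⟩
    ⟨2 | 1⟩
    ⟨2 | 1⟩
    ⟨2 | 1⟩
    ⟨2 | 1⟩
    ⟨2 | 1⟩
    ⟨2 | 1⟩
    ⟨2 | 1⟩
    ⟨2 | 1⟩
    ⟨2 | 1⟩
    ⟨2 | 1⟩
    ⟨2 | 1 1⟩
    ⟨2 | 1 1⟩
    ⟨2 | 1 1⟩


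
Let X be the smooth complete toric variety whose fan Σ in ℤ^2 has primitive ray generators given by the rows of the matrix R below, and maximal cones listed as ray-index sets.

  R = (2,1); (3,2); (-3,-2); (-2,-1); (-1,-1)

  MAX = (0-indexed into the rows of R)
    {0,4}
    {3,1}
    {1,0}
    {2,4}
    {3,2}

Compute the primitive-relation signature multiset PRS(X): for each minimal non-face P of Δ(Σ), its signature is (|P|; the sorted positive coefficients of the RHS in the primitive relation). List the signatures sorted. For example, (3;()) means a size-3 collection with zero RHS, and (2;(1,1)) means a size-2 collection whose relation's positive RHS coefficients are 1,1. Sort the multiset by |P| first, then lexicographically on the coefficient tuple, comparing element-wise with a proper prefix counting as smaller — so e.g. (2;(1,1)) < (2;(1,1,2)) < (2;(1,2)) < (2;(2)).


Minimal non-faces — 5 found among 5 rays, 5 max cones:

  {0,3}:  v_{0} + v_{3} = 0 — sig = (2;())
  {1,2}:  v_{1} + v_{2} = 0 — sig = (2;())
  {0,2}:  v_{0} + v_{2} = v_{4} — sig = (2;(1))
  {1,4}:  v_{1} + v_{4} = v_{0} — sig = (2;(1))
  {3,4}:  v_{3} + v_{4} = v_{2} — sig = (2;(1))

Sorted signature multiset PRS(X):
[(2;()), (2;()), (2;(1)), (2;(1)), (2;(1))]


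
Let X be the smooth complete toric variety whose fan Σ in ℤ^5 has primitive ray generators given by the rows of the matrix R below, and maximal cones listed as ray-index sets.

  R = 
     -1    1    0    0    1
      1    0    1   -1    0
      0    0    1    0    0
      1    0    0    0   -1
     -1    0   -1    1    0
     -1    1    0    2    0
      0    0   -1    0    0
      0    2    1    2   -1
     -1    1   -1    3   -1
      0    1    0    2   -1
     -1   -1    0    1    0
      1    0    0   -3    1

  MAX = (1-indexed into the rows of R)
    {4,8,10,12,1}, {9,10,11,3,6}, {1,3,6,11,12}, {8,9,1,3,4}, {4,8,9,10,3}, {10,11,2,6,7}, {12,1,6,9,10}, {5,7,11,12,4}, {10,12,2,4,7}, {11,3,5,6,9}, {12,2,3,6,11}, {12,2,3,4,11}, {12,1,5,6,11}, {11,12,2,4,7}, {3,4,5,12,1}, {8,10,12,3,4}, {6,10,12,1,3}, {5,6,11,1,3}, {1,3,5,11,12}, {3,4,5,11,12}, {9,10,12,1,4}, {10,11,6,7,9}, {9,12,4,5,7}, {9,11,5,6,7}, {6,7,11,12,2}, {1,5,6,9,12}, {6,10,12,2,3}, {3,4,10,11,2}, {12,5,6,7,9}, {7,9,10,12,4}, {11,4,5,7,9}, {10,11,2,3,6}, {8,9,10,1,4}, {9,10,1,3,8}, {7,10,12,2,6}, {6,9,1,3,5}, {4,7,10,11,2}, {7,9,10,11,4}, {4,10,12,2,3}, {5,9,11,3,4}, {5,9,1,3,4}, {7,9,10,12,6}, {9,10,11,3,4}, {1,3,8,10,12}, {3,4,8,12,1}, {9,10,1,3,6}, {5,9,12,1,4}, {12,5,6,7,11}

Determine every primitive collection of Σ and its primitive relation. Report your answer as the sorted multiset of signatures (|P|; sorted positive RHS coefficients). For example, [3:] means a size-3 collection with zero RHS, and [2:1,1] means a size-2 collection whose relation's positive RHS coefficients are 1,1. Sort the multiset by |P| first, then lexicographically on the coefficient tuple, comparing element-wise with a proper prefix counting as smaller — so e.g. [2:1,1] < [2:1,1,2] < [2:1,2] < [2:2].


|primitive collections| = 21. Relations:

  {2,5}:  v_{2} + v_{5} = 0  →  sig = [2:]
  {3,7}:  v_{3} + v_{7} = 0  →  sig = [2:]
  {2,9}:  v_{2} + v_{9} = v_{10}  →  sig = [2:1]
  {4,6}:  v_{4} + v_{6} = v_{10}  →  sig = [2:1]
  {5,10}:  v_{5} + v_{10} = v_{9}  →  sig = [2:1]
  {1,2}:  v_{1} + v_{2} = v_{3} + v_{6} + v_{12}  →  sig = [2:1,1,1]
  {1,7}:  v_{1} + v_{7} = v_{5} + v_{6} + v_{12}  →  sig = [2:1,1,1]
  {7,8}:  v_{7} + v_{8} = v_{1} + v_{4} + v_{10}  →  sig = [2:1,1,1]
  {5,8}:  v_{5} + v_{8} = v_{1} + v_{3} + v_{4} + v_{9}  →  sig = [2:1,1,1,1]
  {6,8}:  v_{6} + v_{8} = v_{1} + v_{3} + 2·v_{10}  →  sig = [2:1,1,2]
  {8,11}:  v_{8} + v_{11} = 2·v_{3} + v_{9}  →  sig = [2:1,2]
  {2,8}:  v_{2} + v_{8} = 2·v_{3} + 2·v_{10} + v_{12}  →  sig = [2:1,2,2]
  {10,11,12}:  v_{10} + v_{11} + v_{12} = 0  →  sig = [3:]
  {9,11,12}:  v_{9} + v_{11} + v_{12} = v_{5}  →  sig = [3:1]
  {1,4,11}:  v_{1} + v_{4} + v_{11} = v_{3} + v_{5}  →  sig = [3:1,1]
  {3,9,12}:  v_{3} + v_{9} + v_{12} = v_{1} + v_{4}  →  sig = [3:1,1]
  {1,10,11}:  v_{1} + v_{10} + v_{11} = v_{3} + v_{5} + v_{6}  →  sig = [3:1,1,1]
  {1,9,11}:  v_{1} + v_{9} + v_{11} = v_{3} + 2·v_{5} + v_{6}  →  sig = [3:1,1,2]
  {8,9,12}:  v_{8} + v_{9} + v_{12} = 2·v_{1} + 2·v_{4} + v_{10}  →  sig = [3:1,2,2]
  {1,3,4,10}:  v_{1} + v_{3} + v_{4} + v_{10} = v_{8}  →  sig = [4:1]
  {3,5,6,12}:  v_{3} + v_{5} + v_{6} + v_{12} = v_{1}  →  sig = [4:1]

Signatures (|P|; sorted positive RHS coefficients), sorted:
    |P|=2: 12 collections, coeffs (), (), (1), (1), (1), (1,1,1), (1,1,1), (1,1,1), (1,1,1,1), (1,1,2), (1,2), (1,2,2)
    |P|=3: 7 collections, coeffs (), (1), (1,1), (1,1), (1,1,1), (1,1,2), (1,2,2)
    |P|=4: 2 collections, coeffs (1), (1)


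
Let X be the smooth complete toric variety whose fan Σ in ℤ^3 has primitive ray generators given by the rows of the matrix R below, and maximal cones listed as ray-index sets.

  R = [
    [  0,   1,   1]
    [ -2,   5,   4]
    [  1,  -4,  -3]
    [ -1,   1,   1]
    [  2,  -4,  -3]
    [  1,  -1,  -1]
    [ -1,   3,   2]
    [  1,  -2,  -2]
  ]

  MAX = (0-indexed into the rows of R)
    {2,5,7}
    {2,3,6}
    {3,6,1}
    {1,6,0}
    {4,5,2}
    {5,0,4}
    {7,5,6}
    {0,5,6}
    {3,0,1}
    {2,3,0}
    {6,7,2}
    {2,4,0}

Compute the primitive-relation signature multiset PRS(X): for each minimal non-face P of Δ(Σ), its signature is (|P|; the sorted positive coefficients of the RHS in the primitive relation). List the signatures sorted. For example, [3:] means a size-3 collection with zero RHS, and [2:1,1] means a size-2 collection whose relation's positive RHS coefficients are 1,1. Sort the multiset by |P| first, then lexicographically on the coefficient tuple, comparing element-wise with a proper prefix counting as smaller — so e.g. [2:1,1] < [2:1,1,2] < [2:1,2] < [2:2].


Δ(Σ) — 8 vertices, 14 min non-faces:

  • {3,5}:  v_{3} + v_{5} = 0  ⟹  sig = [2:]
  • {0,7}:  v_{0} + v_{7} = v_{5}  ⟹  sig = [2:1]
  • {1,2}:  v_{1} + v_{2} = v_{3}  ⟹  sig = [2:1]
  • {1,4}:  v_{1} + v_{4} = v_{0}  ⟹  sig = [2:1]
  • {1,7}:  v_{1} + v_{7} = v_{6}  ⟹  sig = [2:1]
  • {4,6}:  v_{4} + v_{6} = v_{5}  ⟹  sig = [2:1]
  • {1,5}:  v_{1} + v_{5} = v_{0} + v_{6}  ⟹  sig = [2:1,1]
  • {3,4}:  v_{3} + v_{4} = v_{0} + v_{2}  ⟹  sig = [2:1,1]
  • {3,7}:  v_{3} + v_{7} = v_{2} + v_{6}  ⟹  sig = [2:1,1]
  • {4,7}:  v_{4} + v_{7} = v_{2} + 2·v_{5}  ⟹  sig = [2:1,2]
  • {0,2,6}:  v_{0} + v_{2} + v_{6} = 0  ⟹  sig = [3:]
  • {0,2,5}:  v_{0} + v_{2} + v_{5} = v_{4}  ⟹  sig = [3:1]
  • {0,3,6}:  v_{0} + v_{3} + v_{6} = v_{1}  ⟹  sig = [3:1]
  • {2,5,6}:  v_{2} + v_{5} + v_{6} = v_{7}  ⟹  sig = [3:1]

Sorted signature multiset PRS(X):
    [2:]
    [2:1]
    [2:1]
    [2:1]
    [2:1]
    [2:1]
    [2:1,1]
    [2:1,1]
    [2:1,1]
    [2:1,2]
    [3:]
    [3:1]
    [3:1]
    [3:1]


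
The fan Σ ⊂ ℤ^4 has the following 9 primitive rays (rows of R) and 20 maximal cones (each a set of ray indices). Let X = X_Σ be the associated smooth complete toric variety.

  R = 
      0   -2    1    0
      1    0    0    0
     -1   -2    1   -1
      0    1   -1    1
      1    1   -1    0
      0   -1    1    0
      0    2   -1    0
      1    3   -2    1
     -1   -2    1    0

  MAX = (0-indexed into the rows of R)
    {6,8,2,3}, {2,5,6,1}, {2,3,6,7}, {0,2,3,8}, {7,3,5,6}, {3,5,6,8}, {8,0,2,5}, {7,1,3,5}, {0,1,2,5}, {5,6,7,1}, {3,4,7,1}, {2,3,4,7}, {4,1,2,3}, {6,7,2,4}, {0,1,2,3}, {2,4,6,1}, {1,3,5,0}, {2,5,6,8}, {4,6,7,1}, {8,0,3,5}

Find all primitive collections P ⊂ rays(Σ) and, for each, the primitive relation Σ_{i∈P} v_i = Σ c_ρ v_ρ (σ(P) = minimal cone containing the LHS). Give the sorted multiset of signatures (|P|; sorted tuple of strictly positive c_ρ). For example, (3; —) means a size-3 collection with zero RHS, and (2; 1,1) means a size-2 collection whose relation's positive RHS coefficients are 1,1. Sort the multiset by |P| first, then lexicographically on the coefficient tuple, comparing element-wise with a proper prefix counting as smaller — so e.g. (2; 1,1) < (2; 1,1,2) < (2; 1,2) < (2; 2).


|primitive collections| = 12. Relations:

  {0,6}:  v_{0} + v_{6} = 0  so sig = (2; —)
  {1,8}:  v_{1} + v_{8} = v_{0}  so sig = (2; 1)
  {4,5}:  v_{4} + v_{5} = v_{1}  so sig = (2; 1)
  {7,8}:  v_{7} + v_{8} = v_{3}  so sig = (2; 1)
  {0,7}:  v_{0} + v_{7} = v_{1} + v_{3}  so sig = (2; 1,1)
  {4,8}:  v_{4} + v_{8} = v_{1} + v_{2} + v_{3}  so sig = (2; 1,1,1)
  {0,4}:  v_{0} + v_{4} = 2·v_{1} + v_{2} + v_{3}  so sig = (2; 1,1,2)
  {2,5,7}:  v_{2} + v_{5} + v_{7} = 0  so sig = (3; —)
  {1,2,7}:  v_{1} + v_{2} + v_{7} = v_{4}  so sig = (3; 1)
  {1,3,6}:  v_{1} + v_{3} + v_{6} = v_{7}  so sig = (3; 1)
  {2,3,5}:  v_{2} + v_{3} + v_{5} = v_{8}  so sig = (3; 1)
  {3,4,6}:  v_{3} + v_{4} + v_{6} = v_{2} + 2·v_{7}  so sig = (3; 1,2)

Sorted signature multiset PRS(X):
{ (2; —),  (2; 1) ×3,  (2; 1,1),  (2; 1,1,1),  (2; 1,1,2),  (3; —),  (3; 1) ×3,  (3; 1,2) }


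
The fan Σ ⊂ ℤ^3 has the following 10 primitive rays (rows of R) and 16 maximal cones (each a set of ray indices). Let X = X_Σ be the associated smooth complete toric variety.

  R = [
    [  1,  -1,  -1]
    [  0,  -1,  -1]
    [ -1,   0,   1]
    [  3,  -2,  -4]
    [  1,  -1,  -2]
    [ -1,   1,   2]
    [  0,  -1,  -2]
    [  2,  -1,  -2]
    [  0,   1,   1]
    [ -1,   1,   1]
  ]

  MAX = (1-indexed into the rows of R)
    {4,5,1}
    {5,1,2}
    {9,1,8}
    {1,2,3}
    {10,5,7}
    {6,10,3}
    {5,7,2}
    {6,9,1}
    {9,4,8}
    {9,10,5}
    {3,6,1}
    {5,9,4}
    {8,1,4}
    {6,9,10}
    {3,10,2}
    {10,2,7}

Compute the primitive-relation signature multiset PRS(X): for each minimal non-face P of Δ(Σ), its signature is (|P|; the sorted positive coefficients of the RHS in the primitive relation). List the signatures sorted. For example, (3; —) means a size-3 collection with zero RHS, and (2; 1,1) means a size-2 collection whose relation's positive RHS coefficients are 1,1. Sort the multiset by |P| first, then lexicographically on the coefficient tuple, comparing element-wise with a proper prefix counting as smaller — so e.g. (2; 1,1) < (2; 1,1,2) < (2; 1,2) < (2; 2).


|primitive collections| = 24. Relations:

  P = {1,10}:  v_{1} + v_{10} = 0  ⟹  sig = (2; —)
  P = {2,9}:  v_{2} + v_{9} = 0  ⟹  sig = (2; —)
  P = {5,6}:  v_{5} + v_{6} = 0  ⟹  sig = (2; —)
  P = {2,6}:  v_{2} + v_{6} = v_{3}  ⟹  sig = (2; 1)
  P = {3,5}:  v_{3} + v_{5} = v_{2}  ⟹  sig = (2; 1)
  P = {3,8}:  v_{3} + v_{8} = v_{1}  ⟹  sig = (2; 1)
  P = {3,9}:  v_{3} + v_{9} = v_{6}  ⟹  sig = (2; 1)
  P = {4,6}:  v_{4} + v_{6} = v_{8}  ⟹  sig = (2; 1)
  P = {5,8}:  v_{5} + v_{8} = v_{4}  ⟹  sig = (2; 1)
  P = {1,7}:  v_{1} + v_{7} = v_{2} + v_{5}  ⟹  sig = (2; 1,1)
  P = {2,8}:  v_{2} + v_{8} = v_{1} + v_{5}  ⟹  sig = (2; 1,1)
  P = {3,4}:  v_{3} + v_{4} = v_{1} + v_{5}  ⟹  sig = (2; 1,1)
  P = {6,7}:  v_{6} + v_{7} = v_{2} + v_{10}  ⟹  sig = (2; 1,1)
  P = {6,8}:  v_{6} + v_{8} = v_{1} + v_{9}  ⟹  sig = (2; 1,1)
  P = {7,9}:  v_{7} + v_{9} = v_{5} + v_{10}  ⟹  sig = (2; 1,1)
  P = {8,10}:  v_{8} + v_{10} = v_{5} + v_{9}  ⟹  sig = (2; 1,1)
  P = {2,4}:  v_{2} + v_{4} = v_{1} + 2·v_{5}  ⟹  sig = (2; 1,2)
  P = {3,7}:  v_{3} + v_{7} = 2·v_{2} + v_{10}  ⟹  sig = (2; 1,2)
  P = {4,10}:  v_{4} + v_{10} = 2·v_{5} + v_{9}  ⟹  sig = (2; 1,2)
  P = {7,8}:  v_{7} + v_{8} = 2·v_{5}  ⟹  sig = (2; 2)
  P = {4,7}:  v_{4} + v_{7} = 3·v_{5}  ⟹  sig = (2; 3)
  P = {1,5,9}:  v_{1} + v_{5} + v_{9} = v_{8}  ⟹  sig = (3; 1)
  P = {2,5,10}:  v_{2} + v_{5} + v_{10} = v_{7}  ⟹  sig = (3; 1)
  P = {1,4,9}:  v_{1} + v_{4} + v_{9} = 2·v_{8}  ⟹  sig = (3; 2)

Sorted signature multiset PRS(X):
[(2; —), (2; —), (2; —), (2; 1), (2; 1), (2; 1), (2; 1), (2; 1), (2; 1), (2; 1,1), (2; 1,1), (2; 1,1), (2; 1,1), (2; 1,1), (2; 1,1), (2; 1,1), (2; 1,2), (2; 1,2), (2; 1,2), (2; 2), (2; 3), (3; 1), (3; 1), (3; 2)]


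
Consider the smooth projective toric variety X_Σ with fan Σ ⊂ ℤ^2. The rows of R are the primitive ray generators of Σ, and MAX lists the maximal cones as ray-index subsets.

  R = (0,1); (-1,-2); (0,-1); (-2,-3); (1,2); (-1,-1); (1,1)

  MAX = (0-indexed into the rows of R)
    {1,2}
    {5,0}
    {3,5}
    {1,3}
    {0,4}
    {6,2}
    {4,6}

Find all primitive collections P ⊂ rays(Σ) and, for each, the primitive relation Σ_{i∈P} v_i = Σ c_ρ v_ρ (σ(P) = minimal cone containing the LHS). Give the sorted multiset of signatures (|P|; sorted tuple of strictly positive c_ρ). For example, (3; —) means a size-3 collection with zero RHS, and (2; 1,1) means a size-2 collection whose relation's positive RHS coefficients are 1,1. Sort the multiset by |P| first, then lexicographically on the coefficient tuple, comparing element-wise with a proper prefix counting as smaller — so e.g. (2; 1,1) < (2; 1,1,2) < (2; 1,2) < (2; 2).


|primitive collections| = 14. Relations:

  P = {0,2}:  v_{0} + v_{2} = 0 ; sig = (2; —)
  P = {1,4}:  v_{1} + v_{4} = 0 ; sig = (2; —)
  P = {5,6}:  v_{5} + v_{6} = 0 ; sig = (2; —)
  P = {0,1}:  v_{0} + v_{1} = v_{5} ; sig = (2; 1)
  P = {0,6}:  v_{0} + v_{6} = v_{4} ; sig = (2; 1)
  P = {1,5}:  v_{1} + v_{5} = v_{3} ; sig = (2; 1)
  P = {1,6}:  v_{1} + v_{6} = v_{2} ; sig = (2; 1)
  P = {2,4}:  v_{2} + v_{4} = v_{6} ; sig = (2; 1)
  P = {2,5}:  v_{2} + v_{5} = v_{1} ; sig = (2; 1)
  P = {3,4}:  v_{3} + v_{4} = v_{5} ; sig = (2; 1)
  P = {3,6}:  v_{3} + v_{6} = v_{1} ; sig = (2; 1)
  P = {4,5}:  v_{4} + v_{5} = v_{0} ; sig = (2; 1)
  P = {0,3}:  v_{0} + v_{3} = 2·v_{5} ; sig = (2; 2)
  P = {2,3}:  v_{2} + v_{3} = 2·v_{1} ; sig = (2; 2)

Signatures (|P|; sorted positive RHS coefficients), sorted:
    |P|=2: 14 collections, coeffs (), (), (), (1), (1), (1), (1), (1), (1), (1), (1), (1), (2), (2)


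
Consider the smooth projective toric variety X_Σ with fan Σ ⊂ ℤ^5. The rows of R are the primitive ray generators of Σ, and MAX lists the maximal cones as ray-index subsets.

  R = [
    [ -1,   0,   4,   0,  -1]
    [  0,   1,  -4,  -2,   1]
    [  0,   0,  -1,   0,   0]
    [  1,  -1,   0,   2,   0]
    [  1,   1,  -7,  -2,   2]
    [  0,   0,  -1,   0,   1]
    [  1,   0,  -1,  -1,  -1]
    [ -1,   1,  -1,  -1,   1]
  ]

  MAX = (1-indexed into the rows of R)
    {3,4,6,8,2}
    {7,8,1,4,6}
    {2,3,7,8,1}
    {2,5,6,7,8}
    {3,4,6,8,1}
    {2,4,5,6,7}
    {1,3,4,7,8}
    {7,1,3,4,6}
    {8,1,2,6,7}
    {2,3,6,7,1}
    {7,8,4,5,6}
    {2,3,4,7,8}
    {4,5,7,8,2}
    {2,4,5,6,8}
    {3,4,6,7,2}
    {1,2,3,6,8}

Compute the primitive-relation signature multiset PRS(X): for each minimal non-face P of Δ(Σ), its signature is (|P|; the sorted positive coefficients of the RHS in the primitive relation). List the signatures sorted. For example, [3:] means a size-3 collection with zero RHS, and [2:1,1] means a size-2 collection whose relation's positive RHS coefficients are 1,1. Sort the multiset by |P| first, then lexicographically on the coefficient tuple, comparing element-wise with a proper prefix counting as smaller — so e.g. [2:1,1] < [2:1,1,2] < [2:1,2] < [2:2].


|primitive collections| = 5. Relations:

  • {1,5}:  v_{1} + v_{5} = v_{6} + v_{7} + v_{8}  so sig = [2:1,1,1]
  • {3,5}:  v_{3} + v_{5} = 2·v_{2} + v_{4}  so sig = [2:1,2]
  • {1,2,4}:  v_{1} + v_{2} + v_{4} = 0  so sig = [3:]
  • {3,6,7,8}:  v_{3} + v_{6} + v_{7} + v_{8} = v_{2}  so sig = [4:1]
  • {2,4,6,7,8}:  v_{2} + v_{4} + v_{6} + v_{7} + v_{8} = v_{5}  so sig = [5:1]

so the primitive-relation signature multiset is
[[2:1,1,1], [2:1,2], [3:], [4:1], [5:1]]


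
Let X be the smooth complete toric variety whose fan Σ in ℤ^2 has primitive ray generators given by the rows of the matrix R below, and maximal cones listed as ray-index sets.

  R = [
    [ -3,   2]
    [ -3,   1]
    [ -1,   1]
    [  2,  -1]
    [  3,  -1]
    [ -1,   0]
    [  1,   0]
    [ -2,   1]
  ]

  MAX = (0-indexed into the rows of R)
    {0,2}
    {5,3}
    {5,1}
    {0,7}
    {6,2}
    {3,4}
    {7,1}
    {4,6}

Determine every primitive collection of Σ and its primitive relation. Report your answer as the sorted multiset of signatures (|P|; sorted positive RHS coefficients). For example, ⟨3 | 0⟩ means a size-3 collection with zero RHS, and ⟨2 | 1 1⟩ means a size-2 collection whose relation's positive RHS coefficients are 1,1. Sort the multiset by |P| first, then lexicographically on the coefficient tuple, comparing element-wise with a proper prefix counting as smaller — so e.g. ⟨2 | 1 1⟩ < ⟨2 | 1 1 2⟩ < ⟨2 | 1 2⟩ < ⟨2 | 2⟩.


Δ(Σ) — 8 vertices, 20 min non-faces:

  • {1,4}:  v_{1} + v_{4} = 0  ⇒ sig = ⟨2 | 0⟩
  • {3,7}:  v_{3} + v_{7} = 0  ⇒ sig = ⟨2 | 0⟩
  • {5,6}:  v_{5} + v_{6} = 0  ⇒ sig = ⟨2 | 0⟩
  • {0,3}:  v_{0} + v_{3} = v_{2}  ⇒ sig = ⟨2 | 1⟩
  • {1,3}:  v_{1} + v_{3} = v_{5}  ⇒ sig = ⟨2 | 1⟩
  • {1,6}:  v_{1} + v_{6} = v_{7}  ⇒ sig = ⟨2 | 1⟩
  • {2,3}:  v_{2} + v_{3} = v_{6}  ⇒ sig = ⟨2 | 1⟩
  • {2,5}:  v_{2} + v_{5} = v_{7}  ⇒ sig = ⟨2 | 1⟩
  • {2,7}:  v_{2} + v_{7} = v_{0}  ⇒ sig = ⟨2 | 1⟩
  • {3,6}:  v_{3} + v_{6} = v_{4}  ⇒ sig = ⟨2 | 1⟩
  • {4,5}:  v_{4} + v_{5} = v_{3}  ⇒ sig = ⟨2 | 1⟩
  • {4,7}:  v_{4} + v_{7} = v_{6}  ⇒ sig = ⟨2 | 1⟩
  • {5,7}:  v_{5} + v_{7} = v_{1}  ⇒ sig = ⟨2 | 1⟩
  • {6,7}:  v_{6} + v_{7} = v_{2}  ⇒ sig = ⟨2 | 1⟩
  • {0,4}:  v_{0} + v_{4} = v_{2} + v_{6}  ⇒ sig = ⟨2 | 1 1⟩
  • {0,5}:  v_{0} + v_{5} = 2·v_{7}  ⇒ sig = ⟨2 | 2⟩
  • {0,6}:  v_{0} + v_{6} = 2·v_{2}  ⇒ sig = ⟨2 | 2⟩
  • {1,2}:  v_{1} + v_{2} = 2·v_{7}  ⇒ sig = ⟨2 | 2⟩
  • {2,4}:  v_{2} + v_{4} = 2·v_{6}  ⇒ sig = ⟨2 | 2⟩
  • {0,1}:  v_{0} + v_{1} = 3·v_{7}  ⇒ sig = ⟨2 | 3⟩

Sorted signature multiset PRS(X):
[⟨2 | 0⟩, ⟨2 | 0⟩, ⟨2 | 0⟩, ⟨2 | 1⟩, ⟨2 | 1⟩, ⟨2 | 1⟩, ⟨2 | 1⟩, ⟨2 | 1⟩, ⟨2 | 1⟩, ⟨2 | 1⟩, ⟨2 | 1⟩, ⟨2 | 1⟩, ⟨2 | 1⟩, ⟨2 | 1⟩, ⟨2 | 1 1⟩, ⟨2 | 2⟩, ⟨2 | 2⟩, ⟨2 | 2⟩, ⟨2 | 2⟩, ⟨2 | 3⟩]


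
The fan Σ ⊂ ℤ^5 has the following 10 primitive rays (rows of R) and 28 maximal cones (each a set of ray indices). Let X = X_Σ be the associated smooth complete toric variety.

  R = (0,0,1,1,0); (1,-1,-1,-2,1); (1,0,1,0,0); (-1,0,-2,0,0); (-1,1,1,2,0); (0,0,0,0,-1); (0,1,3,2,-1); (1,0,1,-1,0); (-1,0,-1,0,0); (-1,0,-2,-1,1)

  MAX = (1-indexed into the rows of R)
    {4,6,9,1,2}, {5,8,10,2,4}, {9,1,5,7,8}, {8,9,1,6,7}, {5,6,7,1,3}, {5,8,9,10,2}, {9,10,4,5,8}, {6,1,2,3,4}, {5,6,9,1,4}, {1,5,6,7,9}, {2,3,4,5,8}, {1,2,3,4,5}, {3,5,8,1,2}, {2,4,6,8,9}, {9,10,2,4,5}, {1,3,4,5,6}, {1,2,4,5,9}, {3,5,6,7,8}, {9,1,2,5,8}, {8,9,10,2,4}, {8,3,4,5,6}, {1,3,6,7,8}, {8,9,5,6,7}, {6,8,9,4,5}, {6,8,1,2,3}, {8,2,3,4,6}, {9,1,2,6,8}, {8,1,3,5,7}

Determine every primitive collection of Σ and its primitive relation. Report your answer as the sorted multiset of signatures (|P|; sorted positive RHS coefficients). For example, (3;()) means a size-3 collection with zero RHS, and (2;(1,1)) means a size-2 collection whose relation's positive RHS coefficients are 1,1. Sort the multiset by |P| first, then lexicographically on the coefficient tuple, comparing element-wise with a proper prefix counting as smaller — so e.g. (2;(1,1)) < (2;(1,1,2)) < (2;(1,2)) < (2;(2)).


Minimal non-faces — 11 found among 10 rays, 28 max cones:

  {3,9}:  v_{3} + v_{9} = 0  ⟹  sig = (2;())
  {2,7}:  v_{2} + v_{7} = v_{1} + v_{8}  ⟹  sig = (2;(1,1))
  {4,7}:  v_{4} + v_{7} = v_{5} + v_{6}  ⟹  sig = (2;(1,1))
  {1,10}:  v_{1} + v_{10} = v_{2} + v_{5} + v_{9}  ⟹  sig = (2;(1,1,1))
  {6,10}:  v_{6} + v_{10} = v_{4} + v_{8} + v_{9}  ⟹  sig = (2;(1,1,1))
  {7,10}:  v_{7} + v_{10} = v_{5} + v_{8} + v_{9}  ⟹  sig = (2;(1,1,1))
  {3,10}:  v_{3} + v_{10} = v_{2} + v_{4} + v_{5} + v_{8}  ⟹  sig = (2;(1,1,1,1))
  {1,4,8}:  v_{1} + v_{4} + v_{8} = 0  ⟹  sig = (3;())
  {2,5,6}:  v_{2} + v_{5} + v_{6} = 0  ⟹  sig = (3;())
  {1,5,6,8}:  v_{1} + v_{5} + v_{6} + v_{8} = v_{7}  ⟹  sig = (4;(1))
  {2,4,5,8,9}:  v_{2} + v_{4} + v_{5} + v_{8} + v_{9} = v_{10}  ⟹  sig = (5;(1))

Hence PRS(X_Σ) =
[(2;()), (2;(1,1)), (2;(1,1)), (2;(1,1,1)), (2;(1,1,1)), (2;(1,1,1)), (2;(1,1,1,1)), (3;()), (3;()), (4;(1)), (5;(1))]


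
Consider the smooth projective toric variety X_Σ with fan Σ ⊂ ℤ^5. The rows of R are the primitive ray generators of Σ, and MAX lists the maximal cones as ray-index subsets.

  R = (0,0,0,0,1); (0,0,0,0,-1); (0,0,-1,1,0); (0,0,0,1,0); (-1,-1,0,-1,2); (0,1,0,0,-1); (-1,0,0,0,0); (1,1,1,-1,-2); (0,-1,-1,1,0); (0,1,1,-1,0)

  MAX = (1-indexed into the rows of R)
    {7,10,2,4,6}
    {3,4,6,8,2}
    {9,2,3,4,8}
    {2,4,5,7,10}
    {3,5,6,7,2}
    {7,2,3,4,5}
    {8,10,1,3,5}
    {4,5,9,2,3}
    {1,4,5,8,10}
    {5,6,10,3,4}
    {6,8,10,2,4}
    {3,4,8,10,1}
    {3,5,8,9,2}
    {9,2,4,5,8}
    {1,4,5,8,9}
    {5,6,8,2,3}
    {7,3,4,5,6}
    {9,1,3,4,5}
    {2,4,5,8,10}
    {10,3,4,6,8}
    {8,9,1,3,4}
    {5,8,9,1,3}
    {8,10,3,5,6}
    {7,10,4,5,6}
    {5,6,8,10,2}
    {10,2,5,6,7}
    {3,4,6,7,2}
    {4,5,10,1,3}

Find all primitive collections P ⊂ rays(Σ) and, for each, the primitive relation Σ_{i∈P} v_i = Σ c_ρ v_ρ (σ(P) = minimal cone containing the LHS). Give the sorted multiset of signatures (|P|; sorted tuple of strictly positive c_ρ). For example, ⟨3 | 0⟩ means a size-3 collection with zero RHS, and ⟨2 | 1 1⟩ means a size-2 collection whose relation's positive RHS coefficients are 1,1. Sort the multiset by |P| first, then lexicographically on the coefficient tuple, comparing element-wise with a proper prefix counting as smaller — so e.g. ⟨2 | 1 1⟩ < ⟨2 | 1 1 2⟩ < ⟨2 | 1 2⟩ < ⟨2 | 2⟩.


12 minimal non-faces of Δ(Σ) (on 10 rays):

  P={1,2}:  v_{1} + v_{2} = 0 — sig = ⟨2 | 0⟩
  P={9,10}:  v_{9} + v_{10} = 0 — sig = ⟨2 | 0⟩
  P={1,6}:  v_{1} + v_{6} = v_{3} + v_{10} — sig = ⟨2 | 1 1⟩
  P={6,9}:  v_{6} + v_{9} = v_{2} + v_{3} — sig = ⟨2 | 1 1⟩
  P={1,7}:  v_{1} + v_{7} = v_{4} + v_{5} + v_{6} — sig = ⟨2 | 1 1 1⟩
  P={7,9}:  v_{7} + v_{9} = 2·v_{2} + v_{3} + v_{4} + v_{5} — sig = ⟨2 | 1 1 1 2⟩
  P={7,8}:  v_{7} + v_{8} = 2·v_{2} + v_{10} — sig = ⟨2 | 1 2⟩
  P={2,3,10}:  v_{2} + v_{3} + v_{10} = v_{6} — sig = ⟨3 | 1⟩
  P={3,7,10}:  v_{3} + v_{7} + v_{10} = v_{4} + v_{5} + 2·v_{6} — sig = ⟨3 | 1 1 2⟩
  P={3,4,5,8}:  v_{3} + v_{4} + v_{5} + v_{8} = 0 — sig = ⟨4 | 0⟩
  P={2,4,5,6}:  v_{2} + v_{4} + v_{5} + v_{6} = v_{7} — sig = ⟨4 | 1⟩
  P={4,5,6,8}:  v_{4} + v_{5} + v_{6} + v_{8} = v_{2} + v_{10} — sig = ⟨4 | 1 1⟩

Hence PRS(X_Σ) =
{ ⟨2 | 0⟩ ×2,  ⟨2 | 1 1⟩ ×2,  ⟨2 | 1 1 1⟩,  ⟨2 | 1 1 1 2⟩,  ⟨2 | 1 2⟩,  ⟨3 | 1⟩,  ⟨3 | 1 1 2⟩,  ⟨4 | 0⟩,  ⟨4 | 1⟩,  ⟨4 | 1 1⟩ }


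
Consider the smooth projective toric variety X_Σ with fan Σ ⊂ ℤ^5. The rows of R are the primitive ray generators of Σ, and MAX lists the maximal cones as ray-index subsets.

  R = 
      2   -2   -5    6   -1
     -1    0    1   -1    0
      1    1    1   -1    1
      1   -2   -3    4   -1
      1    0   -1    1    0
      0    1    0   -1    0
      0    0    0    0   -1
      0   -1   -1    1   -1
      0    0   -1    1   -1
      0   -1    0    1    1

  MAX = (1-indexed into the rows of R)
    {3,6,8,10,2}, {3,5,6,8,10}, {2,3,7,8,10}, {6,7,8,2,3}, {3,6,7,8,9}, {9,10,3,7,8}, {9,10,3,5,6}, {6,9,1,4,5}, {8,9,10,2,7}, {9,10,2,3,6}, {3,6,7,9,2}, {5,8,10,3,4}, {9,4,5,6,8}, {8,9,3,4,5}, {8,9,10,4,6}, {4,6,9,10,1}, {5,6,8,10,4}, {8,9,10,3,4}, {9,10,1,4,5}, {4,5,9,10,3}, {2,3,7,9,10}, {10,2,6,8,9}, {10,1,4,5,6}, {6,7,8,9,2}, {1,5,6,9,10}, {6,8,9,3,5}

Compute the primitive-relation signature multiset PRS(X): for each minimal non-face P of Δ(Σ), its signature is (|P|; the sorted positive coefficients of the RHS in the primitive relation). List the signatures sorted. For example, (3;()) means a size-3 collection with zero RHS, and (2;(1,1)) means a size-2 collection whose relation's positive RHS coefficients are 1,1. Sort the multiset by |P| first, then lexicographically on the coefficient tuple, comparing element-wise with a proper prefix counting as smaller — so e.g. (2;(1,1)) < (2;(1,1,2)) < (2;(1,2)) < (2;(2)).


14 collections generate NE(X_Σ); each relation:

  {2,5}:  v_{2} + v_{5} = 0  ⇒ sig = (2;())
  {1,7}:  v_{1} + v_{7} = v_{4} + v_{5} + v_{9}  ⇒ sig = (2;(1,1,1))
  {2,4}:  v_{2} + v_{4} = v_{8} + v_{9} + v_{10}  ⇒ sig = (2;(1,1,1))
  {5,7}:  v_{5} + v_{7} = v_{3} + v_{8} + v_{9}  ⇒ sig = (2;(1,1,1))
  {1,2}:  v_{1} + v_{2} = v_{4} + v_{6} + v_{9} + v_{10}  ⇒ sig = (2;(1,1,1,1))
  {4,7}:  v_{4} + v_{7} = v_{3} + 2·v_{8} + 2·v_{9} + v_{10}  ⇒ sig = (2;(1,1,2,2))
  {1,3}:  v_{1} + v_{3} = 3·v_{5} + v_{9} + v_{10}  ⇒ sig = (2;(1,1,3))
  {1,8}:  v_{1} + v_{8} = 2·v_{4} + v_{6}  ⇒ sig = (2;(1,2))
  {6,7,10}:  v_{6} + v_{7} + v_{10} = 0  ⇒ sig = (3;())
  {3,4,6}:  v_{3} + v_{4} + v_{6} = 2·v_{5}  ⇒ sig = (3;(2))
  {2,3,8,9}:  v_{2} + v_{3} + v_{8} + v_{9} = v_{7}  ⇒ sig = (4;(1))
  {5,8,9,10}:  v_{5} + v_{8} + v_{9} + v_{10} = v_{4}  ⇒ sig = (4;(1))
  {3,6,8,9,10}:  v_{3} + v_{6} + v_{8} + v_{9} + v_{10} = v_{5}  ⇒ sig = (5;(1))
  {4,5,6,9,10}:  v_{4} + v_{5} + v_{6} + v_{9} + v_{10} = v_{1}  ⇒ sig = (5;(1))

Hence PRS(X_Σ) =
{ (2;()),  (2;(1,1,1)) ×3,  (2;(1,1,1,1)),  (2;(1,1,2,2)),  (2;(1,1,3)),  (2;(1,2)),  (3;()),  (3;(2)),  (4;(1)) ×2,  (5;(1)) ×2 }


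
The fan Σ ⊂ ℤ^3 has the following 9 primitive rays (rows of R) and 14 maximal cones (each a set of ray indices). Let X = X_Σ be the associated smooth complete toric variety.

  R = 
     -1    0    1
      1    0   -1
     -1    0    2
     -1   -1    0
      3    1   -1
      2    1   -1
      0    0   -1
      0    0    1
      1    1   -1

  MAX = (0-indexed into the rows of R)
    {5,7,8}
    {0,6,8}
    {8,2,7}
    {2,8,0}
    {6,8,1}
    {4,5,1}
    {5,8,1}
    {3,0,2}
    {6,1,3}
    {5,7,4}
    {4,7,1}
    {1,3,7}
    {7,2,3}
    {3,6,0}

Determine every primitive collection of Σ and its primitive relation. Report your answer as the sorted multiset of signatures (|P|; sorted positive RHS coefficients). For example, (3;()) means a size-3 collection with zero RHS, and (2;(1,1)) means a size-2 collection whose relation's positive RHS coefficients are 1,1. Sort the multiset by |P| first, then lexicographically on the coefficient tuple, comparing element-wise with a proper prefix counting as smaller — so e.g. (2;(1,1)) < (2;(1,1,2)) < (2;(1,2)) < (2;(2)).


17 minimal non-faces of Δ(Σ) (on 9 rays):

  P={0,1}:  v_{0} + v_{1} = 0 ; sig = (2;())
  P={6,7}:  v_{6} + v_{7} = 0 ; sig = (2;())
  P={0,7}:  v_{0} + v_{7} = v_{2} ; sig = (2;(1))
  P={1,2}:  v_{1} + v_{2} = v_{7} ; sig = (2;(1))
  P={2,6}:  v_{2} + v_{6} = v_{0} ; sig = (2;(1))
  P={3,5}:  v_{3} + v_{5} = v_{1} ; sig = (2;(1))
  P={3,8}:  v_{3} + v_{8} = v_{6} ; sig = (2;(1))
  P={0,4}:  v_{0} + v_{4} = v_{5} + v_{7} ; sig = (2;(1,1))
  P={0,5}:  v_{0} + v_{5} = v_{7} + v_{8} ; sig = (2;(1,1))
  P={4,6}:  v_{4} + v_{6} = v_{1} + v_{5} ; sig = (2;(1,1))
  P={5,6}:  v_{5} + v_{6} = v_{1} + v_{8} ; sig = (2;(1,1))
  P={2,4}:  v_{2} + v_{4} = v_{5} + 2·v_{7} ; sig = (2;(1,2))
  P={2,5}:  v_{2} + v_{5} = 2·v_{7} + v_{8} ; sig = (2;(1,2))
  P={3,4}:  v_{3} + v_{4} = 2·v_{1} + v_{7} ; sig = (2;(1,2))
  P={4,8}:  v_{4} + v_{8} = 2·v_{5} ; sig = (2;(2))
  P={1,5,7}:  v_{1} + v_{5} + v_{7} = v_{4} ; sig = (3;(1))
  P={1,7,8}:  v_{1} + v_{7} + v_{8} = v_{5} ; sig = (3;(1))

Sorted signature multiset PRS(X):
    (2;())
    (2;())
    (2;(1))
    (2;(1))
    (2;(1))
    (2;(1))
    (2;(1))
    (2;(1,1))
    (2;(1,1))
    (2;(1,1))
    (2;(1,1))
    (2;(1,2))
    (2;(1,2))
    (2;(1,2))
    (2;(2))
    (3;(1))
    (3;(1))


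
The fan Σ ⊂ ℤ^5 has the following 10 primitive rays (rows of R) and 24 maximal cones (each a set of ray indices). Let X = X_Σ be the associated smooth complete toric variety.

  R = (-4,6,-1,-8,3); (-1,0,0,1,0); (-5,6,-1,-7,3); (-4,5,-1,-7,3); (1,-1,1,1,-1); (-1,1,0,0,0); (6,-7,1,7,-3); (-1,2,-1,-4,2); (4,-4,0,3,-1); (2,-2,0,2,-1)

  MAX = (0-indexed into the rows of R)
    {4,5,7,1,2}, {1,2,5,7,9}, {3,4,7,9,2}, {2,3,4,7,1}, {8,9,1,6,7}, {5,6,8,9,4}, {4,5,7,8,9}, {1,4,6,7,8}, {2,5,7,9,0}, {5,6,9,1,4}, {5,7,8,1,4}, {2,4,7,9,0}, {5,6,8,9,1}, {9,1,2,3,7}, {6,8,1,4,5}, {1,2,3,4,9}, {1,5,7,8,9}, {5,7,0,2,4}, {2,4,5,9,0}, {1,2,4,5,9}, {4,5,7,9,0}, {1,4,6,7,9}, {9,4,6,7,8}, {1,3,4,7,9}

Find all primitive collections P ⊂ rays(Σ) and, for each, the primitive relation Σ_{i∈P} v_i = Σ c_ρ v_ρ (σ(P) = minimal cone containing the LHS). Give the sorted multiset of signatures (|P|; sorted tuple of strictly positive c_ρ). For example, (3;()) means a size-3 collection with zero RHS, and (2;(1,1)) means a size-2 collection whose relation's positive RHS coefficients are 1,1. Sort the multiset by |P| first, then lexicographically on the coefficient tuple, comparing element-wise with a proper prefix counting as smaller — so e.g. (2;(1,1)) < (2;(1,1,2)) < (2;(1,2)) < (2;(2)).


14 minimal non-faces of Δ(Σ) (on 10 rays):

  P={0,1}:  v_{0} + v_{1} = v_{2}  so sig = (2;(1))
  P={2,8}:  v_{2} + v_{8} = v_{7}  so sig = (2;(1))
  P={3,5}:  v_{3} + v_{5} = v_{2}  so sig = (2;(1))
  P={0,6}:  v_{0} + v_{6} = v_{4} + v_{7} + v_{9}  so sig = (2;(1,1,1))
  P={2,6}:  v_{2} + v_{6} = v_{1} + v_{4} + v_{7} + v_{9}  so sig = (2;(1,1,1,1))
  P={0,3}:  v_{0} + v_{3} = 2·v_{2} + v_{4} + v_{7} + v_{9}  so sig = (2;(1,1,1,2))
  P={0,8}:  v_{0} + v_{8} = v_{4} + v_{5} + 2·v_{7} + v_{9}  so sig = (2;(1,1,1,2))
  P={3,8}:  v_{3} + v_{8} = v_{1} + v_{4} + 2·v_{7} + v_{9}  so sig = (2;(1,1,1,2))
  P={3,6}:  v_{3} + v_{6} = 2·v_{1} + 2·v_{4} + 2·v_{7} + 2·v_{9}  so sig = (2;(2,2,2,2))
  P={5,6,7}:  v_{5} + v_{6} + v_{7} = v_{8}  so sig = (3;(1))
  P={1,4,8,9}:  v_{1} + v_{4} + v_{8} + v_{9} = v_{6}  so sig = (4;(1))
  P={1,4,5,7,9}:  v_{1} + v_{4} + v_{5} + v_{7} + v_{9} = 0  so sig = (5;())
  P={1,2,4,7,9}:  v_{1} + v_{2} + v_{4} + v_{7} + v_{9} = v_{3}  so sig = (5;(1))
  P={2,4,5,7,9}:  v_{2} + v_{4} + v_{5} + v_{7} + v_{9} = v_{0}  so sig = (5;(1))

Signatures (|P|; sorted positive RHS coefficients), sorted:
    |P|=2: 9 collections, coeffs (1), (1), (1), (1,1,1), (1,1,1,1), (1,1,1,2), (1,1,1,2), (1,1,1,2), (2,2,2,2)
    |P|=3: 1 collection, coeffs (1)
    |P|=4: 1 collection, coeffs (1)
    |P|=5: 3 collections, coeffs (), (1), (1)


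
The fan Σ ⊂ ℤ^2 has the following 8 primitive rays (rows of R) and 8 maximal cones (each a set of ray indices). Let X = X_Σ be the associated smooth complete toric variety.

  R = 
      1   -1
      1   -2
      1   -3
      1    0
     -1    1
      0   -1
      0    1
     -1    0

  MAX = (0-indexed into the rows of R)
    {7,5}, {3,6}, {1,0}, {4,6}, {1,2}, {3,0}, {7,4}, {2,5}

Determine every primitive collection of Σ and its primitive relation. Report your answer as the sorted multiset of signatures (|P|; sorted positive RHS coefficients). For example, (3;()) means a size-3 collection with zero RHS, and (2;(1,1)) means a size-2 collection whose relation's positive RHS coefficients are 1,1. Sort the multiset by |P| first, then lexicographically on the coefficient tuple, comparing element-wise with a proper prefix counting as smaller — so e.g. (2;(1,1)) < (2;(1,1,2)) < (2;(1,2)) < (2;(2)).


20 minimal non-faces of Δ(Σ) (on 8 rays):

  P={0,4}:  v_{0} + v_{4} = 0  so sig = (2;())
  P={3,7}:  v_{3} + v_{7} = 0  so sig = (2;())
  P={5,6}:  v_{5} + v_{6} = 0  so sig = (2;())
  P={0,5}:  v_{0} + v_{5} = v_{1}  so sig = (2;(1))
  P={0,6}:  v_{0} + v_{6} = v_{3}  so sig = (2;(1))
  P={0,7}:  v_{0} + v_{7} = v_{5}  so sig = (2;(1))
  P={1,4}:  v_{1} + v_{4} = v_{5}  so sig = (2;(1))
  P={1,5}:  v_{1} + v_{5} = v_{2}  so sig = (2;(1))
  P={1,6}:  v_{1} + v_{6} = v_{0}  so sig = (2;(1))
  P={2,6}:  v_{2} + v_{6} = v_{1}  so sig = (2;(1))
  P={3,4}:  v_{3} + v_{4} = v_{6}  so sig = (2;(1))
  P={3,5}:  v_{3} + v_{5} = v_{0}  so sig = (2;(1))
  P={4,5}:  v_{4} + v_{5} = v_{7}  so sig = (2;(1))
  P={6,7}:  v_{6} + v_{7} = v_{4}  so sig = (2;(1))
  P={2,3}:  v_{2} + v_{3} = v_{0} + v_{1}  so sig = (2;(1,1))
  P={0,2}:  v_{0} + v_{2} = 2·v_{1}  so sig = (2;(2))
  P={1,3}:  v_{1} + v_{3} = 2·v_{0}  so sig = (2;(2))
  P={1,7}:  v_{1} + v_{7} = 2·v_{5}  so sig = (2;(2))
  P={2,4}:  v_{2} + v_{4} = 2·v_{5}  so sig = (2;(2))
  P={2,7}:  v_{2} + v_{7} = 3·v_{5}  so sig = (2;(3))

Sorted signature multiset PRS(X):
    (2;())
    (2;())
    (2;())
    (2;(1))
    (2;(1))
    (2;(1))
    (2;(1))
    (2;(1))
    (2;(1))
    (2;(1))
    (2;(1))
    (2;(1))
    (2;(1))
    (2;(1))
    (2;(1,1))
    (2;(2))
    (2;(2))
    (2;(2))
    (2;(2))
    (2;(3))


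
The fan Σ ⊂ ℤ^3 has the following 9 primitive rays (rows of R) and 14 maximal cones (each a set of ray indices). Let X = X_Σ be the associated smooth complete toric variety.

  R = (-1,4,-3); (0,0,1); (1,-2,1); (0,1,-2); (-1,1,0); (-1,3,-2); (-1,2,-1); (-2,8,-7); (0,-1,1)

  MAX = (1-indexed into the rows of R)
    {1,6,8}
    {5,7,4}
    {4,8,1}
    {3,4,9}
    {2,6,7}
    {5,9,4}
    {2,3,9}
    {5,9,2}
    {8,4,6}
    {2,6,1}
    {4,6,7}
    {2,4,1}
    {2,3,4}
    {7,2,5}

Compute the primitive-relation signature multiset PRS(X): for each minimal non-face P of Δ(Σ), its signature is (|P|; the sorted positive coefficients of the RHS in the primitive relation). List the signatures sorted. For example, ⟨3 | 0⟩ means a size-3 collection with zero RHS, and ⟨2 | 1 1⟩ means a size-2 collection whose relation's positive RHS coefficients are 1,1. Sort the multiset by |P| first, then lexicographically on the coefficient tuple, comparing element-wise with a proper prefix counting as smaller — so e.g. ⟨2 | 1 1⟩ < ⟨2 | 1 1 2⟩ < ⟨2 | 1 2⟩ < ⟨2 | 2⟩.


Σ has 20 primitive collections:

  P = {3,7}:  v_{3} + v_{7} = 0  ⟹  sig = ⟨2 | 0⟩
  P = {1,9}:  v_{1} + v_{9} = v_{6}  ⟹  sig = ⟨2 | 1⟩
  P = {3,5}:  v_{3} + v_{5} = v_{9}  ⟹  sig = ⟨2 | 1⟩
  P = {6,9}:  v_{6} + v_{9} = v_{7}  ⟹  sig = ⟨2 | 1⟩
  P = {7,9}:  v_{7} + v_{9} = v_{5}  ⟹  sig = ⟨2 | 1⟩
  P = {1,5}:  v_{1} + v_{5} = v_{6} + v_{7}  ⟹  sig = ⟨2 | 1 1⟩
  P = {3,6}:  v_{3} + v_{6} = v_{2} + v_{4}  ⟹  sig = ⟨2 | 1 1⟩
  P = {3,8}:  v_{3} + v_{8} = v_{1} + v_{2} + 2·v_{4}  ⟹  sig = ⟨2 | 1 1 2⟩
  P = {5,8}:  v_{5} + v_{8} = v_{4} + 2·v_{6} + v_{7}  ⟹  sig = ⟨2 | 1 1 2⟩
  P = {8,9}:  v_{8} + v_{9} = v_{4} + 2·v_{6}  ⟹  sig = ⟨2 | 1 2⟩
  P = {7,8}:  v_{7} + v_{8} = v_{4} + 3·v_{6}  ⟹  sig = ⟨2 | 1 3⟩
  P = {1,7}:  v_{1} + v_{7} = 2·v_{6}  ⟹  sig = ⟨2 | 2⟩
  P = {2,8}:  v_{2} + v_{8} = 2·v_{1}  ⟹  sig = ⟨2 | 2⟩
  P = {5,6}:  v_{5} + v_{6} = 2·v_{7}  ⟹  sig = ⟨2 | 2⟩
  P = {1,3}:  v_{1} + v_{3} = 2·v_{2} + 2·v_{4}  ⟹  sig = ⟨2 | 2 2⟩
  P = {2,4,9}:  v_{2} + v_{4} + v_{9} = 0  ⟹  sig = ⟨3 | 0⟩
  P = {1,4,6}:  v_{1} + v_{4} + v_{6} = v_{8}  ⟹  sig = ⟨3 | 1⟩
  P = {2,4,5}:  v_{2} + v_{4} + v_{5} = v_{7}  ⟹  sig = ⟨3 | 1⟩
  P = {2,4,6}:  v_{2} + v_{4} + v_{6} = v_{1}  ⟹  sig = ⟨3 | 1⟩
  P = {2,4,7}:  v_{2} + v_{4} + v_{7} = v_{6}  ⟹  sig = ⟨3 | 1⟩

Signatures (|P|; sorted positive RHS coefficients), sorted:
    ⟨2 | 0⟩
    ⟨2 | 1⟩
    ⟨2 | 1⟩
    ⟨2 | 1⟩
    ⟨2 | 1⟩
    ⟨2 | 1 1⟩
    ⟨2 | 1 1⟩
    ⟨2 | 1 1 2⟩
    ⟨2 | 1 1 2⟩
    ⟨2 | 1 2⟩
    ⟨2 | 1 3⟩
    ⟨2 | 2⟩
    ⟨2 | 2⟩
    ⟨2 | 2⟩
    ⟨2 | 2 2⟩
    ⟨3 | 0⟩
    ⟨3 | 1⟩
    ⟨3 | 1⟩
    ⟨3 | 1⟩
    ⟨3 | 1⟩


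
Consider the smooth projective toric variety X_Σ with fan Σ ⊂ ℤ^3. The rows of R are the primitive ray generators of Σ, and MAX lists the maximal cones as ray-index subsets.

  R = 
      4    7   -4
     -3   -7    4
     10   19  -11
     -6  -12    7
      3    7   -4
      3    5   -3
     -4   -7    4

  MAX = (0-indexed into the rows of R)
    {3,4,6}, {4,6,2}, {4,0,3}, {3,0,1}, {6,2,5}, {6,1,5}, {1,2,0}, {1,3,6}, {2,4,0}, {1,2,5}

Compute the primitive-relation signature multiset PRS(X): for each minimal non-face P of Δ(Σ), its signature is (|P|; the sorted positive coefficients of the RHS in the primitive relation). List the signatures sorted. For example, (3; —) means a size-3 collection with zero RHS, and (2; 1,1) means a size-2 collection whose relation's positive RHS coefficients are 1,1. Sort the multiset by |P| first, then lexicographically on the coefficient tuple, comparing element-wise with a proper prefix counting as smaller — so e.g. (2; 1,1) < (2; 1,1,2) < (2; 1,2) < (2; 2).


Δ(Σ) — 7 vertices, 7 min non-faces:

  • {0,6}:  v_{0} + v_{6} = 0  ⟹  sig = (2; —)
  • {1,4}:  v_{1} + v_{4} = 0  ⟹  sig = (2; —)
  • {2,3}:  v_{2} + v_{3} = v_{0}  ⟹  sig = (2; 1)
  • {3,5}:  v_{3} + v_{5} = v_{1}  ⟹  sig = (2; 1)
  • {0,5}:  v_{0} + v_{5} = v_{1} + v_{2}  ⟹  sig = (2; 1,1)
  • {4,5}:  v_{4} + v_{5} = v_{2} + v_{6}  ⟹  sig = (2; 1,1)
  • {1,2,6}:  v_{1} + v_{2} + v_{6} = v_{5}  ⟹  sig = (3; 1)

Signatures (|P|; sorted positive RHS coefficients), sorted:
    |P|=2: 6 collections, coeffs (), (), (1), (1), (1,1), (1,1)
    |P|=3: 1 collection, coeffs (1)


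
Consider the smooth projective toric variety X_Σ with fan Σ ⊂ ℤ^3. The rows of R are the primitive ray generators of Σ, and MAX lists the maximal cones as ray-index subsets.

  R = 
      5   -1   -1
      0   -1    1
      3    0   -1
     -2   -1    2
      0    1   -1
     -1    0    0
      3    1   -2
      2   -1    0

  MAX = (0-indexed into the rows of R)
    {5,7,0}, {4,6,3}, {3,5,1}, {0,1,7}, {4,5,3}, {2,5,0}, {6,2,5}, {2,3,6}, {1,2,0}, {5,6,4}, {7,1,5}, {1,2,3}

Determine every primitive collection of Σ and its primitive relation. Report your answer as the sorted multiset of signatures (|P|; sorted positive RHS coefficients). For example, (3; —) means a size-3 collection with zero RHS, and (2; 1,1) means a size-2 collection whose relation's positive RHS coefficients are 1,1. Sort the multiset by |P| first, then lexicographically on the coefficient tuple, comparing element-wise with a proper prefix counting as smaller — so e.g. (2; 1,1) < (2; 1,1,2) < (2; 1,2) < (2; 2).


Δ(Σ) — 8 vertices, 14 min non-faces:

  P = {1,4}:  v_{1} + v_{4} = 0  so sig = (2; —)
  P = {1,6}:  v_{1} + v_{6} = v_{2}  so sig = (2; 1)
  P = {2,4}:  v_{2} + v_{4} = v_{6}  so sig = (2; 1)
  P = {2,7}:  v_{2} + v_{7} = v_{0}  so sig = (2; 1)
  P = {4,7}:  v_{4} + v_{7} = v_{2} + v_{5}  so sig = (2; 1,1)
  P = {0,3}:  v_{0} + v_{3} = 2·v_{1} + v_{2}  so sig = (2; 1,2)
  P = {0,4}:  v_{0} + v_{4} = 2·v_{2} + v_{5}  so sig = (2; 1,2)
  P = {6,7}:  v_{6} + v_{7} = 2·v_{2} + v_{5}  so sig = (2; 1,2)
  P = {0,6}:  v_{0} + v_{6} = 3·v_{2} + v_{5}  so sig = (2; 1,3)
  P = {3,7}:  v_{3} + v_{7} = 2·v_{1}  so sig = (2; 2)
  P = {3,5,6}:  v_{3} + v_{5} + v_{6} = 0  so sig = (3; —)
  P = {1,2,5}:  v_{1} + v_{2} + v_{5} = v_{7}  so sig = (3; 1)
  P = {2,3,5}:  v_{2} + v_{3} + v_{5} = v_{1}  so sig = (3; 1)
  P = {0,1,5}:  v_{0} + v_{1} + v_{5} = 2·v_{7}  so sig = (3; 2)

Sorted signature multiset PRS(X):
[(2; —), (2; 1), (2; 1), (2; 1), (2; 1,1), (2; 1,2), (2; 1,2), (2; 1,2), (2; 1,3), (2; 2), (3; —), (3; 1), (3; 1), (3; 2)]
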